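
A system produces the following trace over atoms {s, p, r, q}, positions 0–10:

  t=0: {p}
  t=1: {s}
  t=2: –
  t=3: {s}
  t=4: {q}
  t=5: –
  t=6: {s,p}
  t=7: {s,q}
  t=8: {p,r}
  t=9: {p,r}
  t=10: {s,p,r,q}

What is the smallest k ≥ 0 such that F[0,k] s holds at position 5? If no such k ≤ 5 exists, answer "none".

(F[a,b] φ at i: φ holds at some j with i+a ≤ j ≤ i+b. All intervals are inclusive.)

1

Scan j = 5,6,… for s:
  j=5: fails
  j=6: holds
First hit at j=6, so smallest k = 6-5 = 1.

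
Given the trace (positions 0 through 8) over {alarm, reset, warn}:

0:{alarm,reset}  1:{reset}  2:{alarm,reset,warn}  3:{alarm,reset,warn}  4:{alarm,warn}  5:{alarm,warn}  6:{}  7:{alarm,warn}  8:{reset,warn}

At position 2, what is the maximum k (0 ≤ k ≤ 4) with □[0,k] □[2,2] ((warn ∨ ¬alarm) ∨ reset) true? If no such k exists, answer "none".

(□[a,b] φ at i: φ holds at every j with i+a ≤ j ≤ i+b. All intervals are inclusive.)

4

□[2,2] ((warn ∨ ¬alarm) ∨ reset) must hold from j=2 onward; find where it first fails.
  j=2: holds
  j=3: holds
  j=4: holds
  j=5: holds
  j=6: holds
Holds through j=6; largest k = 4.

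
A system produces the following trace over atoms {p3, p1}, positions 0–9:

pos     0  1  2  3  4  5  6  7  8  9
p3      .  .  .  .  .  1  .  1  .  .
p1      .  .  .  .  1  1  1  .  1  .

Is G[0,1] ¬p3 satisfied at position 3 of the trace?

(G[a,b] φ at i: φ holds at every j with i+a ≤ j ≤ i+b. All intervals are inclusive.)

Holds

Check ¬p3 at every j in [3,4]:
  j=3: true
  j=4: true
All positions satisfy it → formula holds.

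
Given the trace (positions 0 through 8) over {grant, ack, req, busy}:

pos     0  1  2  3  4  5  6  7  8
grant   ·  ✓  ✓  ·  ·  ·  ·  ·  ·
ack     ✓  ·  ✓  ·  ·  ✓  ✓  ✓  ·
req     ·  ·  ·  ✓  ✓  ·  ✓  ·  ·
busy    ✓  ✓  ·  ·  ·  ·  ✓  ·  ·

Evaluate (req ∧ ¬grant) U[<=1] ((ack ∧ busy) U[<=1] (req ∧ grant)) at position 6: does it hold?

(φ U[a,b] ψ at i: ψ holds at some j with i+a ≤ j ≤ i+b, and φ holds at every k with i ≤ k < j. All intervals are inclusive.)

Does not hold

Need some j in [6,7] with ((ack ∧ busy) U[<=1] (req ∧ grant)), and (req ∧ ¬grant) at every k in [6,j-1].
  j=6: ((ack ∧ busy) U[<=1] (req ∧ grant)) — fails.
  j=7: ((ack ∧ busy) U[<=1] (req ∧ grant)) — fails.
No j in the window works → until fails.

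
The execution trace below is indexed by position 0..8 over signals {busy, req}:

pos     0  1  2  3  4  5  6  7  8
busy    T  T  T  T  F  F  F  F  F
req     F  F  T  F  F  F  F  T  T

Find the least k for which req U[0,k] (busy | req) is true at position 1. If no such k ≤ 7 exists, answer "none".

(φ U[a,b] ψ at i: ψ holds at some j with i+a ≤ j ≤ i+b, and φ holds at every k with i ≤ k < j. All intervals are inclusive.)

Need earliest j ≥ 1 with (busy | req), and req at every k in [1,j-1].
  j=1: rhs holds (empty prefix). k = 0.

0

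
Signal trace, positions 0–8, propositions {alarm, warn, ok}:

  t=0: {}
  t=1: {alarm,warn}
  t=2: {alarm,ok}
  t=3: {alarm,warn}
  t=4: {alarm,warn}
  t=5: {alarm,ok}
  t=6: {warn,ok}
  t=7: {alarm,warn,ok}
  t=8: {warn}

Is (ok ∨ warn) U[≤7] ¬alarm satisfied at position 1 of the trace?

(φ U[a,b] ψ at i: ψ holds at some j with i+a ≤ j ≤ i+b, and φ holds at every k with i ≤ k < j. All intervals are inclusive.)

Need some j in [1,8] with ¬alarm, and (ok ∨ warn) at every k in [1,j-1].
  j=1: ¬alarm false.
  j=2: ¬alarm false.
  j=3: ¬alarm false.
  j=4: ¬alarm false.
  j=5: ¬alarm false.
  j=6: ¬alarm holds; (ok ∨ warn) holds at every k in [1,5] → satisfied.

True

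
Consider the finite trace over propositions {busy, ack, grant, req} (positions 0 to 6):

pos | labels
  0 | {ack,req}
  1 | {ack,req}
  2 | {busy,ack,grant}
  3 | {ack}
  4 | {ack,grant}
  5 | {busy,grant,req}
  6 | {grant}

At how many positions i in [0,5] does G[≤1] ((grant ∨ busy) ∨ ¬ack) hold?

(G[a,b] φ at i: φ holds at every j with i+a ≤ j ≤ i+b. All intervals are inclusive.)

Evaluate at each i in [0,5]:
  i=0: ✗ (fails at j=0)
  i=1: ✗ (fails at j=1)
  i=2: ✗ (fails at j=3)
  i=3: ✗ (fails at j=3)
  i=4: ✓ (all of [4,5])
  i=5: ✓ (all of [5,6])
Positions where it holds: {4, 5} → 2.

2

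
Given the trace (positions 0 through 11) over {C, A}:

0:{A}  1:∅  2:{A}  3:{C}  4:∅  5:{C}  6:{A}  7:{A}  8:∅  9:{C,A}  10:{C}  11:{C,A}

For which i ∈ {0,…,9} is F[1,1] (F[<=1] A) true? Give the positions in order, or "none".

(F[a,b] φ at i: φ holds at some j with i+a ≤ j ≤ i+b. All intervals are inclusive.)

Evaluate at each i in [0,9]:
  i=0: ✓ (witness j=1)
  i=1: ✓ (witness j=2)
  i=2: ✗ (none in [3,3])
  i=3: ✗ (none in [4,4])
  i=4: ✓ (witness j=5)
  i=5: ✓ (witness j=6)
  i=6: ✓ (witness j=7)
  i=7: ✓ (witness j=8)
  i=8: ✓ (witness j=9)
  i=9: ✓ (witness j=10)

0, 1, 4, 5, 6, 7, 8, 9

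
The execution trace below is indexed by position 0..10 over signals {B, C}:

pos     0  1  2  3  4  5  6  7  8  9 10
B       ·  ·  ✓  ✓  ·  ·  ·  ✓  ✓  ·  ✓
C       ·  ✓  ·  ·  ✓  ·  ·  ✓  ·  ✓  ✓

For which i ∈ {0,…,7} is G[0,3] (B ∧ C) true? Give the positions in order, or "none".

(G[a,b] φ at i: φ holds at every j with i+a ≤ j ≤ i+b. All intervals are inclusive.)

none

Evaluate at each i in [0,7]:
  i=0: ✗ (fails at j=0)
  i=1: ✗ (fails at j=1)
  i=2: ✗ (fails at j=2)
  i=3: ✗ (fails at j=3)
  i=4: ✗ (fails at j=4)
  i=5: ✗ (fails at j=5)
  i=6: ✗ (fails at j=6)
  i=7: ✗ (fails at j=8)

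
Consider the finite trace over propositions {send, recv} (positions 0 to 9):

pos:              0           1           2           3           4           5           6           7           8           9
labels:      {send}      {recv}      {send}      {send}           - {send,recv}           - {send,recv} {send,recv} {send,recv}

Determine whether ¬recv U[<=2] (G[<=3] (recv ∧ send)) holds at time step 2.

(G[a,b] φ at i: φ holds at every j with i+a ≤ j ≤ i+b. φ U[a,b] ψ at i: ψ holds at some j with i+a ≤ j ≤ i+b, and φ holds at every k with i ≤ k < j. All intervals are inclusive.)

Need some j in [2,4] with G[<=3] (recv ∧ send), and ¬recv at every k in [2,j-1].
  j=2: G[<=3] (recv ∧ send) — fails at 2.
  j=3: G[<=3] (recv ∧ send) — fails at 3.
  j=4: G[<=3] (recv ∧ send) — fails at 4.
No j in the window works → until fails.

Does not hold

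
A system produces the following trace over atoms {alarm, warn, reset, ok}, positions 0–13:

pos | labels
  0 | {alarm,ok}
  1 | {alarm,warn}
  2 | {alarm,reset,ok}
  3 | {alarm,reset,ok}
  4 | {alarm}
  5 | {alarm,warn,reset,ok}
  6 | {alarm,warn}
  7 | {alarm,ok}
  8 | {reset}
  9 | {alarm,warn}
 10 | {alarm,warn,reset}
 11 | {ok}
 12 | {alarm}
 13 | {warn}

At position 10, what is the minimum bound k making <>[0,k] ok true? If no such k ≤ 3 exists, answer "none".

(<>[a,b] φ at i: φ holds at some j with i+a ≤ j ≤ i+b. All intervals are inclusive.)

Scan j = 10,11,… for ok:
  j=10: fails
  j=11: holds
First hit at j=11, so smallest k = 11-10 = 1.

1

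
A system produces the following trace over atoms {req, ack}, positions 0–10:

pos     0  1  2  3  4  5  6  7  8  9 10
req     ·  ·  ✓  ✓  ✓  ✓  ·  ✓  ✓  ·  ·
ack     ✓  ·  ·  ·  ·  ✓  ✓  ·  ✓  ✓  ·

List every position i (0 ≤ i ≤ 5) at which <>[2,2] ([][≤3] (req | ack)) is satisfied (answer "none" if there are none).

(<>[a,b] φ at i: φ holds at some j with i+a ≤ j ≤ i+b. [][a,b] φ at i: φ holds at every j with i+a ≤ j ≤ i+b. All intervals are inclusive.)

Evaluate at each i in [0,5]:
  i=0: ✓ (witness j=2)
  i=1: ✓ (witness j=3)
  i=2: ✓ (witness j=4)
  i=3: ✓ (witness j=5)
  i=4: ✓ (witness j=6)
  i=5: ✗ (none in [7,7])

0, 1, 2, 3, 4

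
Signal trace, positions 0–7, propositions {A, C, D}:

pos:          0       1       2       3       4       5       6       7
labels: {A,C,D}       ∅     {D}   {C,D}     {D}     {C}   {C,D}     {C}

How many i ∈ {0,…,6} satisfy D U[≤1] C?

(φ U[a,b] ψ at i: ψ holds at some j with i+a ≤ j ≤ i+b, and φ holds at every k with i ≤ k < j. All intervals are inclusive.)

Evaluate at each i in [0,6]:
  i=0: ✓ (rhs at j=0)
  i=1: ✗ (no rhs in [1,2])
  i=2: ✓ (rhs at j=3; lhs holds on [2,2])
  i=3: ✓ (rhs at j=3)
  i=4: ✓ (rhs at j=5; lhs holds on [4,4])
  i=5: ✓ (rhs at j=5)
  i=6: ✓ (rhs at j=6)
Positions where it holds: {0, 2, 3, 4, 5, 6} → 6.

6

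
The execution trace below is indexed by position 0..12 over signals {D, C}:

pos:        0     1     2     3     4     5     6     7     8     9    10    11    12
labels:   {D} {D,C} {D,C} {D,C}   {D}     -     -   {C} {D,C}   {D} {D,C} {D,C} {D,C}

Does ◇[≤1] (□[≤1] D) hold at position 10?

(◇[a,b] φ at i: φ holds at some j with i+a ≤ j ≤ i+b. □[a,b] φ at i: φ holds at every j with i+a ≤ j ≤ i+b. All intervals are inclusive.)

True

Check □[≤1] D at each j in [10,11]:
  j=10: holds on [10,11]
  j=11: holds on [11,12]
Found at j=10 → formula holds.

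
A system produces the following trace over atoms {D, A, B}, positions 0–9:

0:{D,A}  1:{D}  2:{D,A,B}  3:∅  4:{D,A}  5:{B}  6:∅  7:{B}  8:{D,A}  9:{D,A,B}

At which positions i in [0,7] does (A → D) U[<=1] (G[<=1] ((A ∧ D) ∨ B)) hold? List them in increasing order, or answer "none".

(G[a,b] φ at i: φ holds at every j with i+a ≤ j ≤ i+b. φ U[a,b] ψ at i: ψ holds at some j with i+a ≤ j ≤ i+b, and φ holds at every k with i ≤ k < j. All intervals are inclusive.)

3, 4, 6, 7

Evaluate at each i in [0,7]:
  i=0: ✗ (no rhs in [0,1])
  i=1: ✗ (no rhs in [1,2])
  i=2: ✗ (no rhs in [2,3])
  i=3: ✓ (rhs at j=4; lhs holds on [3,3])
  i=4: ✓ (rhs at j=4)
  i=5: ✗ (no rhs in [5,6])
  i=6: ✓ (rhs at j=7; lhs holds on [6,6])
  i=7: ✓ (rhs at j=7)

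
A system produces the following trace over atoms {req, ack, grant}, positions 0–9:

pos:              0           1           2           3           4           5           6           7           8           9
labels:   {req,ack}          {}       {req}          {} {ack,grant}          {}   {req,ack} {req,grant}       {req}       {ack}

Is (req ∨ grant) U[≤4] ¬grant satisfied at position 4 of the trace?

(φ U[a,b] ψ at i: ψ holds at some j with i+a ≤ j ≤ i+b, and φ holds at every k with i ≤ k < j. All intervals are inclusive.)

True

Need some j in [4,8] with ¬grant, and (req ∨ grant) at every k in [4,j-1].
  j=4: ¬grant false.
  j=5: ¬grant holds; (req ∨ grant) holds at every k in [4,4] → satisfied.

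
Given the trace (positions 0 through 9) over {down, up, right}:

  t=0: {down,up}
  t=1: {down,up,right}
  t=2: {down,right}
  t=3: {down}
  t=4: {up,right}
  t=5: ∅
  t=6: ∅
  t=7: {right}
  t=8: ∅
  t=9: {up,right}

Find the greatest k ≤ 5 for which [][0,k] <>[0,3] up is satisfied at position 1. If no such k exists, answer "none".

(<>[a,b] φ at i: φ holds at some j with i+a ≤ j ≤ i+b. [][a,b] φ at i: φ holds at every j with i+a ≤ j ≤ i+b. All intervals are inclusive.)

<>[0,3] up must hold from j=1 onward; find where it first fails.
  j=1: holds
  j=2: holds
  j=3: holds
  j=4: holds
  j=5: fails
Holds on [1,4], so largest k = 3.

3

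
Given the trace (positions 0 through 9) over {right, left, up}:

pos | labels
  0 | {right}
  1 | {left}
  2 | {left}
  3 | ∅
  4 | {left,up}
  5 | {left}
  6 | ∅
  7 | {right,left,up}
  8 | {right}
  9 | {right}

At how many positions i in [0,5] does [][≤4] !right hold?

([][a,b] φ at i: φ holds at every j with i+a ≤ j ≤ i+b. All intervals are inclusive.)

2

Evaluate at each i in [0,5]:
  i=0: ✗ (fails at j=0)
  i=1: ✓ (all of [1,5])
  i=2: ✓ (all of [2,6])
  i=3: ✗ (fails at j=7)
  i=4: ✗ (fails at j=7)
  i=5: ✗ (fails at j=7)
Positions where it holds: {1, 2} → 2.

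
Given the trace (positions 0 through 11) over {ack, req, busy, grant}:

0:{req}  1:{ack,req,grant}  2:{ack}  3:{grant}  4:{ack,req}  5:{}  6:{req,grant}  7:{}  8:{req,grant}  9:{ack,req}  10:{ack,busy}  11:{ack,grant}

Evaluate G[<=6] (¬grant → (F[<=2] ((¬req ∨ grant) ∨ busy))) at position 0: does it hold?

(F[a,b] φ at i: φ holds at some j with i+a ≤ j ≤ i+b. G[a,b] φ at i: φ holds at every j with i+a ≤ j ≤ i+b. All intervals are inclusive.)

Check (¬grant → (F[<=2] ((¬req ∨ grant) ∨ busy))) at every j in [0,6]:
  j=0: antecedent true; consequent holds (witness at 1) → ✓
  j=1: antecedent false → ✓
  j=2: antecedent true; consequent holds (witness at 2) → ✓
  j=3: antecedent false → ✓
  j=4: antecedent true; consequent holds (witness at 5) → ✓
  j=5: antecedent true; consequent holds (witness at 5) → ✓
  j=6: antecedent false → ✓
All positions satisfy it → formula holds.

True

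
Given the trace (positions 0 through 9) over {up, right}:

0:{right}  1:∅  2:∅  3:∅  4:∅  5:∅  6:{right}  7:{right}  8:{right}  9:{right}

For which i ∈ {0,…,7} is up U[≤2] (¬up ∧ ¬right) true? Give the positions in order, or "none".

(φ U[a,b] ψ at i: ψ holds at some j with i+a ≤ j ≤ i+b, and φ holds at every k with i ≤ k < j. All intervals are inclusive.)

Evaluate at each i in [0,7]:
  i=0: ✗ (lhs fails at k=0 before rhs at j=1)
  i=1: ✓ (rhs at j=1)
  i=2: ✓ (rhs at j=2)
  i=3: ✓ (rhs at j=3)
  i=4: ✓ (rhs at j=4)
  i=5: ✓ (rhs at j=5)
  i=6: ✗ (no rhs in [6,8])
  i=7: ✗ (no rhs in [7,9])

1, 2, 3, 4, 5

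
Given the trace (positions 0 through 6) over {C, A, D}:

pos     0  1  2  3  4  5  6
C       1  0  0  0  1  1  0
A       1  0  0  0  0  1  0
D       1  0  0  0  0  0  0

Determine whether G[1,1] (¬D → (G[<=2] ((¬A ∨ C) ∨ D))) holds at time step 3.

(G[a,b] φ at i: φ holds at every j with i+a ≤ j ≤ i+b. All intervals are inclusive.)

Yes

Check (¬D → (G[<=2] ((¬A ∨ C) ∨ D))) at every j in [4,4]:
  j=4: antecedent true; consequent holds on [4,6] → ✓
All positions satisfy it → formula holds.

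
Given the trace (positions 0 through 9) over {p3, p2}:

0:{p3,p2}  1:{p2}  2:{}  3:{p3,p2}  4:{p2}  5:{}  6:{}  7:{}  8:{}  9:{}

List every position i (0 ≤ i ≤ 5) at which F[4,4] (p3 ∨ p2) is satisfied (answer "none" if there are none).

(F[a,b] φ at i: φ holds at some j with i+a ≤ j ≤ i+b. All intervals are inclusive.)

Evaluate at each i in [0,5]:
  i=0: ✓ (witness j=4)
  i=1: ✗ (none in [5,5])
  i=2: ✗ (none in [6,6])
  i=3: ✗ (none in [7,7])
  i=4: ✗ (none in [8,8])
  i=5: ✗ (none in [9,9])

0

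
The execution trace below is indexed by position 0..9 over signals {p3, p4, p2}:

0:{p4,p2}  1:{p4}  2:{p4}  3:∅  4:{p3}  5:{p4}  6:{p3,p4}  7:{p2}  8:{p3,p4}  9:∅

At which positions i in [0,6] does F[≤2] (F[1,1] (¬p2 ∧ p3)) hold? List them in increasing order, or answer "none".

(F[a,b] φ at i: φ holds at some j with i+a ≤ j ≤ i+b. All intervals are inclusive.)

Evaluate at each i in [0,6]:
  i=0: ✗ (none in [0,2])
  i=1: ✓ (witness j=3)
  i=2: ✓ (witness j=3)
  i=3: ✓ (witness j=3)
  i=4: ✓ (witness j=5)
  i=5: ✓ (witness j=5)
  i=6: ✓ (witness j=7)

1, 2, 3, 4, 5, 6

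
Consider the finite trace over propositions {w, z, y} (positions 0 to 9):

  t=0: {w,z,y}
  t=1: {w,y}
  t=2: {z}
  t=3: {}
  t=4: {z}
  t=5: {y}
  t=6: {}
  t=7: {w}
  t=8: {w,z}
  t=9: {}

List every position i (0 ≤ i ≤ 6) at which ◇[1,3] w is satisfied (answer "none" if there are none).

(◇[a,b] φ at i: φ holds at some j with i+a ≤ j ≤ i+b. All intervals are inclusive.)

Evaluate at each i in [0,6]:
  i=0: ✓ (witness j=1)
  i=1: ✗ (none in [2,4])
  i=2: ✗ (none in [3,5])
  i=3: ✗ (none in [4,6])
  i=4: ✓ (witness j=7)
  i=5: ✓ (witness j=7)
  i=6: ✓ (witness j=7)

0, 4, 5, 6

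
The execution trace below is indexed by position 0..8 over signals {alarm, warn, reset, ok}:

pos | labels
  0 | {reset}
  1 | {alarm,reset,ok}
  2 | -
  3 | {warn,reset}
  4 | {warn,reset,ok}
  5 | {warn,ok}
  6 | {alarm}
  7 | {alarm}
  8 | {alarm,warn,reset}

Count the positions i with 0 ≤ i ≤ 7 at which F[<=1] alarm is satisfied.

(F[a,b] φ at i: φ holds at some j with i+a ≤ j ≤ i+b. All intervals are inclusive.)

Evaluate at each i in [0,7]:
  i=0: ✓ (witness j=1)
  i=1: ✓ (witness j=1)
  i=2: ✗ (none in [2,3])
  i=3: ✗ (none in [3,4])
  i=4: ✗ (none in [4,5])
  i=5: ✓ (witness j=6)
  i=6: ✓ (witness j=6)
  i=7: ✓ (witness j=7)
Positions where it holds: {0, 1, 5, 6, 7} → 5.

5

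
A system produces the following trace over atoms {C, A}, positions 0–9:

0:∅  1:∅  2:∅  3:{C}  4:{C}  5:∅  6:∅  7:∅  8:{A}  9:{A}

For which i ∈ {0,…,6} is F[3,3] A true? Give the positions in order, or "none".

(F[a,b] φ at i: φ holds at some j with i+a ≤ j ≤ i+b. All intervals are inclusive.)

Evaluate at each i in [0,6]:
  i=0: ✗ (none in [3,3])
  i=1: ✗ (none in [4,4])
  i=2: ✗ (none in [5,5])
  i=3: ✗ (none in [6,6])
  i=4: ✗ (none in [7,7])
  i=5: ✓ (witness j=8)
  i=6: ✓ (witness j=9)

5, 6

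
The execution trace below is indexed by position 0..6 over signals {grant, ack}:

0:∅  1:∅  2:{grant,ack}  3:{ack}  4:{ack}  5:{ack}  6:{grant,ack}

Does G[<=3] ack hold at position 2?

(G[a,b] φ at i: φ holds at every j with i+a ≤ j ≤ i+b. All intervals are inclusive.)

Holds

Check ack at every j in [2,5]:
  j=2: true
  j=3: true
  j=4: true
  j=5: true
All positions satisfy it → formula holds.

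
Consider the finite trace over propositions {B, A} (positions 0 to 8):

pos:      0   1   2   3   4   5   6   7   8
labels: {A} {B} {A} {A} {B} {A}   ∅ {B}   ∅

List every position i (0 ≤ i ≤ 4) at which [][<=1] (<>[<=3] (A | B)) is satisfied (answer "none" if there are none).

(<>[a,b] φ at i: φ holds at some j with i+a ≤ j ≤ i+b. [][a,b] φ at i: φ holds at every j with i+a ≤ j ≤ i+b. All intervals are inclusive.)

0, 1, 2, 3, 4

Evaluate at each i in [0,4]:
  i=0: ✓ (all of [0,1])
  i=1: ✓ (all of [1,2])
  i=2: ✓ (all of [2,3])
  i=3: ✓ (all of [3,4])
  i=4: ✓ (all of [4,5])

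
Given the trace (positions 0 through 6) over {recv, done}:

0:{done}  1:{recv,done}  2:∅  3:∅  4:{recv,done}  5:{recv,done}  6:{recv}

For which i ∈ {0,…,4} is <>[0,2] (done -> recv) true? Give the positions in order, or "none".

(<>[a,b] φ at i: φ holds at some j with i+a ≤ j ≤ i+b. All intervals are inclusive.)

Evaluate at each i in [0,4]:
  i=0: ✓ (witness j=1)
  i=1: ✓ (witness j=1)
  i=2: ✓ (witness j=2)
  i=3: ✓ (witness j=3)
  i=4: ✓ (witness j=4)

0, 1, 2, 3, 4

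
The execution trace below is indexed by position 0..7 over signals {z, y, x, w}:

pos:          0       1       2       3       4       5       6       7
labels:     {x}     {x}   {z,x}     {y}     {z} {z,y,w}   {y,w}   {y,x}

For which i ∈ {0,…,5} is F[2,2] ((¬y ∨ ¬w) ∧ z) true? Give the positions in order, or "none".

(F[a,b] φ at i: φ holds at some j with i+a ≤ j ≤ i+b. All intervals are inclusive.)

Evaluate at each i in [0,5]:
  i=0: ✓ (witness j=2)
  i=1: ✗ (none in [3,3])
  i=2: ✓ (witness j=4)
  i=3: ✗ (none in [5,5])
  i=4: ✗ (none in [6,6])
  i=5: ✗ (none in [7,7])

0, 2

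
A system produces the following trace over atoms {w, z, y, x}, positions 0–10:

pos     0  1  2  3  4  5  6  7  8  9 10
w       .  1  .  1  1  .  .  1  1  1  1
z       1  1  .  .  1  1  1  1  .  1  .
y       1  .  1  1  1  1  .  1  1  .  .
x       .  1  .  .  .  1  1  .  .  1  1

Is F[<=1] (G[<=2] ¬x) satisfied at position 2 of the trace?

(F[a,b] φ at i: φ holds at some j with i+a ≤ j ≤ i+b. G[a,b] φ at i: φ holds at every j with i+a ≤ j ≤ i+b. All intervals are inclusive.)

Holds

Check G[<=2] ¬x at each j in [2,3]:
  j=2: holds on [2,4]
  j=3: fails at 5
Found at j=2 → formula holds.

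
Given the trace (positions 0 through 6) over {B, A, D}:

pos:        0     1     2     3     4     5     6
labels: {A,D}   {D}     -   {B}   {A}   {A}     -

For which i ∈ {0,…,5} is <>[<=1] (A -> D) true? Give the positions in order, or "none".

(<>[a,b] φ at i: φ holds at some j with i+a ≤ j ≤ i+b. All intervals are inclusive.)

Evaluate at each i in [0,5]:
  i=0: ✓ (witness j=0)
  i=1: ✓ (witness j=1)
  i=2: ✓ (witness j=2)
  i=3: ✓ (witness j=3)
  i=4: ✗ (none in [4,5])
  i=5: ✓ (witness j=6)

0, 1, 2, 3, 5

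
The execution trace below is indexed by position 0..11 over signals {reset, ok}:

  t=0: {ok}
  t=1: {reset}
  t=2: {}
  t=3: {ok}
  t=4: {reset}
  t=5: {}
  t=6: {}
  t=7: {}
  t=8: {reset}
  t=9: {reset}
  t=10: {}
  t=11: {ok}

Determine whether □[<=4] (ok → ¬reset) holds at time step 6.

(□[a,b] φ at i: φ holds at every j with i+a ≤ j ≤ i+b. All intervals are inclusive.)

True

Check (ok → ¬reset) at every j in [6,10]:
  j=6: antecedent false → ✓
  j=7: antecedent false → ✓
  j=8: antecedent false → ✓
  j=9: antecedent false → ✓
  j=10: antecedent false → ✓
All positions satisfy it → formula holds.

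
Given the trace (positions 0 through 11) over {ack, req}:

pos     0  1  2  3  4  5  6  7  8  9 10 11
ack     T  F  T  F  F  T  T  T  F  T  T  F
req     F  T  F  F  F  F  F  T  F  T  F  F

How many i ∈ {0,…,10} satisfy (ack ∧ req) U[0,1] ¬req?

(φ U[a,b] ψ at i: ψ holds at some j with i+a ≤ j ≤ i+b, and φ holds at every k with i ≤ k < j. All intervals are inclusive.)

Evaluate at each i in [0,10]:
  i=0: ✓ (rhs at j=0)
  i=1: ✗ (lhs fails at k=1 before rhs at j=2)
  i=2: ✓ (rhs at j=2)
  i=3: ✓ (rhs at j=3)
  i=4: ✓ (rhs at j=4)
  i=5: ✓ (rhs at j=5)
  i=6: ✓ (rhs at j=6)
  i=7: ✓ (rhs at j=8; lhs holds on [7,7])
  i=8: ✓ (rhs at j=8)
  i=9: ✓ (rhs at j=10; lhs holds on [9,9])
  i=10: ✓ (rhs at j=10)
Positions where it holds: {0, 2, 3, 4, 5, 6, 7, 8, 9, 10} → 10.

10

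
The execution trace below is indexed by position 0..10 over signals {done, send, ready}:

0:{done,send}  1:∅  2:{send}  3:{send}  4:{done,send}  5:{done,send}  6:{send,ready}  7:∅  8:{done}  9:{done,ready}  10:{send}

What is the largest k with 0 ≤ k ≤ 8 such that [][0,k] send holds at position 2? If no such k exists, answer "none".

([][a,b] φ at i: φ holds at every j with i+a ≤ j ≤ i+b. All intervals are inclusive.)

send must hold from j=2 onward; find where it first fails.
  j=2: holds
  j=3: holds
  j=4: holds
  j=5: holds
  j=6: holds
  j=7: fails
Holds on [2,6], so largest k = 4.

4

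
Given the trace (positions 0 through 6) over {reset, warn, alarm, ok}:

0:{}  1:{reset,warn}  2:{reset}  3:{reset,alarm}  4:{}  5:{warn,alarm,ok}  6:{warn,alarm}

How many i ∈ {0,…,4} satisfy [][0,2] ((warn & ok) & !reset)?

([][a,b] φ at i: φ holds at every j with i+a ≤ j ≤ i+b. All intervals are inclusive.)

Evaluate at each i in [0,4]:
  i=0: ✗ (fails at j=0)
  i=1: ✗ (fails at j=1)
  i=2: ✗ (fails at j=2)
  i=3: ✗ (fails at j=3)
  i=4: ✗ (fails at j=4)
Positions where it holds: {} → 0.

0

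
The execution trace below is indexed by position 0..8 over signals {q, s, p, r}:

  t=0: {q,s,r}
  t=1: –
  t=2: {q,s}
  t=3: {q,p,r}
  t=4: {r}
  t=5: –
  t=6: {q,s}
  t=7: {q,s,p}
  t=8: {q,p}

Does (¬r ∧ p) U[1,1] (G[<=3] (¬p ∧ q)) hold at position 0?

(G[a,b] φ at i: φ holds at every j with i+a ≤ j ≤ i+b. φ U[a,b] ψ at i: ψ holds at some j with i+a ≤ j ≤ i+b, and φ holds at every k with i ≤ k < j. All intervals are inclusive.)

No

Need some j in [1,1] with G[<=3] (¬p ∧ q), and (¬r ∧ p) at every k in [0,j-1].
  j=1: G[<=3] (¬p ∧ q) — fails at 1.
No j in the window works → until fails.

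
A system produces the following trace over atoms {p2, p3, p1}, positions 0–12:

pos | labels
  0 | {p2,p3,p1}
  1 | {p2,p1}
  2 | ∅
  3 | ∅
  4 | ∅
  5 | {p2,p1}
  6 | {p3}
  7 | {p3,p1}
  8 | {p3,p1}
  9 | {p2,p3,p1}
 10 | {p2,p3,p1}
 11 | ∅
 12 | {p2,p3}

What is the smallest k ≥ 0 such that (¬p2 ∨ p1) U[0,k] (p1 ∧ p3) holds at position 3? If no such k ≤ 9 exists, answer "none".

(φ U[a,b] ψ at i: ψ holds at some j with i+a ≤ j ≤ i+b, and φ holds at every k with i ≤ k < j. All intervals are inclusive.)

4

Need earliest j ≥ 3 with (p1 ∧ p3), and (¬p2 ∨ p1) at every k in [3,j-1].
  j=3: rhs fails.
  j=4: rhs fails.
  j=5: rhs fails.
  j=6: rhs fails.
  j=7: rhs holds; lhs holds on [3,6]. k = 4.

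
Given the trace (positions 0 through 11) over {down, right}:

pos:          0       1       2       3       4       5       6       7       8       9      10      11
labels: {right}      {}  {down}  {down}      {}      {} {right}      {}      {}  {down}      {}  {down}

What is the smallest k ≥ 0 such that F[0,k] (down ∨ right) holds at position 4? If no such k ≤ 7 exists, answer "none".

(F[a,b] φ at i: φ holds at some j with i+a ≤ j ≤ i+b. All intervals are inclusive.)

Scan j = 4,5,… for (down ∨ right):
  j=4: fails
  j=5: fails
  j=6: holds
First hit at j=6, so smallest k = 6-4 = 2.

2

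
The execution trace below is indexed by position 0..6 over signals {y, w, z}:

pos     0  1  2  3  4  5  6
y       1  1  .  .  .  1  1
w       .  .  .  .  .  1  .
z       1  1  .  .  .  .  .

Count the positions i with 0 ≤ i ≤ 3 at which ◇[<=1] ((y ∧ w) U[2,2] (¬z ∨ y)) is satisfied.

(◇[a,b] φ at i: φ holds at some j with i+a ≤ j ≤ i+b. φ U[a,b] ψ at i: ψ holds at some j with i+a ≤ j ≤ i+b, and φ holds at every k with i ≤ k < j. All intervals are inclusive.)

Evaluate at each i in [0,3]:
  i=0: ✗ (none in [0,1])
  i=1: ✗ (none in [1,2])
  i=2: ✗ (none in [2,3])
  i=3: ✗ (none in [3,4])
Positions where it holds: {} → 0.

0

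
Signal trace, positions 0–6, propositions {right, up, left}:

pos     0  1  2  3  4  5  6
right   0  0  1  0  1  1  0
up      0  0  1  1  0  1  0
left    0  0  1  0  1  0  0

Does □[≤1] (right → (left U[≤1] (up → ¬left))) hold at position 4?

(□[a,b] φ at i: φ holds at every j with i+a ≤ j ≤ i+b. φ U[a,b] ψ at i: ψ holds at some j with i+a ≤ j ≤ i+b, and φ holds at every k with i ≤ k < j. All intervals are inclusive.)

Check (right → (left U[≤1] (up → ¬left))) at every j in [4,5]:
  j=4: antecedent true; consequent holds → ✓
  j=5: antecedent true; consequent holds → ✓
All positions satisfy it → formula holds.

True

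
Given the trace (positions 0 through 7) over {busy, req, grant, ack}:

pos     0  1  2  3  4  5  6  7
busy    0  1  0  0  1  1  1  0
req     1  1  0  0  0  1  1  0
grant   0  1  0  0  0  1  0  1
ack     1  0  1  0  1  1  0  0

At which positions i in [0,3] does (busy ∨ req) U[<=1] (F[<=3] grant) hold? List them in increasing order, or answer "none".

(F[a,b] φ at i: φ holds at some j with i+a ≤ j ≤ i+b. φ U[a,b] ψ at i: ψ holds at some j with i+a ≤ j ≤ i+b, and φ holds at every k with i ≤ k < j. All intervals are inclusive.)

0, 1, 2, 3

Evaluate at each i in [0,3]:
  i=0: ✓ (rhs at j=0)
  i=1: ✓ (rhs at j=1)
  i=2: ✓ (rhs at j=2)
  i=3: ✓ (rhs at j=3)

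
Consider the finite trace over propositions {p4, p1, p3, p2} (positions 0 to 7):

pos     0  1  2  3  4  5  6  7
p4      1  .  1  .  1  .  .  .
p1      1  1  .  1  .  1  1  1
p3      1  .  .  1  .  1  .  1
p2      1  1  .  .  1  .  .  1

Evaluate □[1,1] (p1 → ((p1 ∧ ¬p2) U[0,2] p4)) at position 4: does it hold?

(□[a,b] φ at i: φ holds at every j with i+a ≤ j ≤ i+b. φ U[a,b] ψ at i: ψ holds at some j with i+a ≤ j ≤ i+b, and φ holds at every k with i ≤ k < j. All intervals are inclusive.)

False

Check (p1 → ((p1 ∧ ¬p2) U[0,2] p4)) at every j in [5,5]:
  j=5: antecedent true; consequent fails → ✗
Fails at j=5 → formula fails.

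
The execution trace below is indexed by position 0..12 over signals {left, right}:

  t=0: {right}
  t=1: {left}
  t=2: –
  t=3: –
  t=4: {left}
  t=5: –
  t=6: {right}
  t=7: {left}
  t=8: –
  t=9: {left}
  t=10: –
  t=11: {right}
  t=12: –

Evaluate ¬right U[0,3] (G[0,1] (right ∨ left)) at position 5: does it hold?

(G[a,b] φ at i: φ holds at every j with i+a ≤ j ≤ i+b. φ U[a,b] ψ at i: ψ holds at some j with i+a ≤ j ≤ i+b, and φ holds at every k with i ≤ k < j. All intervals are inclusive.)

Holds

Need some j in [5,8] with G[0,1] (right ∨ left), and ¬right at every k in [5,j-1].
  j=5: G[0,1] (right ∨ left) — fails at 5.
  j=6: G[0,1] (right ∨ left) holds; ¬right holds at every k in [5,5] → satisfied.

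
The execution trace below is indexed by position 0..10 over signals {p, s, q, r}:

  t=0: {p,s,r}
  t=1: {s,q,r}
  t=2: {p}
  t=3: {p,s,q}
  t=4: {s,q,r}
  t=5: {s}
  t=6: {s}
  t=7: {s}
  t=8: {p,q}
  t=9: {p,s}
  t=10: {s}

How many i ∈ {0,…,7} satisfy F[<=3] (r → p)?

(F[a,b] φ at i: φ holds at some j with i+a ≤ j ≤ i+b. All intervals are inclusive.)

Evaluate at each i in [0,7]:
  i=0: ✓ (witness j=0)
  i=1: ✓ (witness j=2)
  i=2: ✓ (witness j=2)
  i=3: ✓ (witness j=3)
  i=4: ✓ (witness j=5)
  i=5: ✓ (witness j=5)
  i=6: ✓ (witness j=6)
  i=7: ✓ (witness j=7)
Positions where it holds: {0, 1, 2, 3, 4, 5, 6, 7} → 8.

8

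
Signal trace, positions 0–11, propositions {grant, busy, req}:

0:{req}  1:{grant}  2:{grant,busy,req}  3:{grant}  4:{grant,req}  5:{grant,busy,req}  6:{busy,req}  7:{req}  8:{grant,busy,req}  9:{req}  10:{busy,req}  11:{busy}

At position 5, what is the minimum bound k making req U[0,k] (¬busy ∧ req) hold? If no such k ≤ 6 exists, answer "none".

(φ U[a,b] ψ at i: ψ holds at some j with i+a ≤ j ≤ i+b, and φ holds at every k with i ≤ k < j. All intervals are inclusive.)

Need earliest j ≥ 5 with (¬busy ∧ req), and req at every k in [5,j-1].
  j=5: rhs fails.
  j=6: rhs fails.
  j=7: rhs holds; lhs holds on [5,6]. k = 2.

2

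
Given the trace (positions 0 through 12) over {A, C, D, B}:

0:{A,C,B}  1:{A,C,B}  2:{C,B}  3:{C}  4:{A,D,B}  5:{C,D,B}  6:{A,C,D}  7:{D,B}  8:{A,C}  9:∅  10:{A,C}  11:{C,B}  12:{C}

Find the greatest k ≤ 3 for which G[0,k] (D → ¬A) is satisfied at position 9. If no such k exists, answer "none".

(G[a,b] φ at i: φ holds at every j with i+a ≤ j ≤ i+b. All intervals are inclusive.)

3

(D → ¬A) must hold from j=9 onward; find where it first fails.
  j=9: holds
  j=10: holds
  j=11: holds
  j=12: holds
Holds through j=12; largest k = 3.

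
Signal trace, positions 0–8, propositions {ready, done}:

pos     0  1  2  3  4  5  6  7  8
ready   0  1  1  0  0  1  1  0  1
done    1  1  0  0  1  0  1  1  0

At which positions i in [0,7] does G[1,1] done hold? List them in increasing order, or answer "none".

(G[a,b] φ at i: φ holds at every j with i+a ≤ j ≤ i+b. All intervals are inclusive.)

Evaluate at each i in [0,7]:
  i=0: ✓ (all of [1,1])
  i=1: ✗ (fails at j=2)
  i=2: ✗ (fails at j=3)
  i=3: ✓ (all of [4,4])
  i=4: ✗ (fails at j=5)
  i=5: ✓ (all of [6,6])
  i=6: ✓ (all of [7,7])
  i=7: ✗ (fails at j=8)

0, 3, 5, 6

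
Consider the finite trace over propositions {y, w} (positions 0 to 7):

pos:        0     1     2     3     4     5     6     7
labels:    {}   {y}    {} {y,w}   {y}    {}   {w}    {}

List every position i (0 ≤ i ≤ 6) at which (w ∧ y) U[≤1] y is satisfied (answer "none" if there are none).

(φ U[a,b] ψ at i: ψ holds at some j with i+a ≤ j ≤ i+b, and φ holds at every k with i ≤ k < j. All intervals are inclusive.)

Evaluate at each i in [0,6]:
  i=0: ✗ (lhs fails at k=0 before rhs at j=1)
  i=1: ✓ (rhs at j=1)
  i=2: ✗ (lhs fails at k=2 before rhs at j=3)
  i=3: ✓ (rhs at j=3)
  i=4: ✓ (rhs at j=4)
  i=5: ✗ (no rhs in [5,6])
  i=6: ✗ (no rhs in [6,7])

1, 3, 4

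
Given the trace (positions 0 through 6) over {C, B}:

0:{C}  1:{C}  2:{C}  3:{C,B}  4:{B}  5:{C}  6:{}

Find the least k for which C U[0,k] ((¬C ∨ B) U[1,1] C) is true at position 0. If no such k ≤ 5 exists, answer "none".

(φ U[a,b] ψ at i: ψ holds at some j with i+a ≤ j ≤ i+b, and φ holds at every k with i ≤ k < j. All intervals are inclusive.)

Need earliest j ≥ 0 with ((¬C ∨ B) U[1,1] C), and C at every k in [0,j-1].
  j=0: rhs fails.
  j=1: rhs fails.
  j=2: rhs fails.
  j=3: rhs fails.
  j=4: rhs holds; lhs holds on [0,3]. k = 4.

4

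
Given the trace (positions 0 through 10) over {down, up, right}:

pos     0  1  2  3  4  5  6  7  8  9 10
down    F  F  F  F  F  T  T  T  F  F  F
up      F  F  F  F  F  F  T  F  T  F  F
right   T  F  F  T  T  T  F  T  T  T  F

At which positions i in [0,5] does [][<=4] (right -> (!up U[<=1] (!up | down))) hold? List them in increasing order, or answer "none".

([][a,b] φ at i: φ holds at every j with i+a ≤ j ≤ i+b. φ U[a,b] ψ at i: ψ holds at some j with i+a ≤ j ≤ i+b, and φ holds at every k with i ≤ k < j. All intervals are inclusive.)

0, 1, 2, 3

Evaluate at each i in [0,5]:
  i=0: ✓ (all of [0,4])
  i=1: ✓ (all of [1,5])
  i=2: ✓ (all of [2,6])
  i=3: ✓ (all of [3,7])
  i=4: ✗ (fails at j=8)
  i=5: ✗ (fails at j=8)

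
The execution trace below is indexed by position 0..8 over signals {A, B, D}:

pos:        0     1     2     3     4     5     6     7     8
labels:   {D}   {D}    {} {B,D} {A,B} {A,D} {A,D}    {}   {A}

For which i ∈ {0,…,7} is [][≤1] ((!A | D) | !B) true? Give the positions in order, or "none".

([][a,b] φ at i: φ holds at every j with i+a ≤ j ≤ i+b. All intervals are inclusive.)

Evaluate at each i in [0,7]:
  i=0: ✓ (all of [0,1])
  i=1: ✓ (all of [1,2])
  i=2: ✓ (all of [2,3])
  i=3: ✗ (fails at j=4)
  i=4: ✗ (fails at j=4)
  i=5: ✓ (all of [5,6])
  i=6: ✓ (all of [6,7])
  i=7: ✓ (all of [7,8])

0, 1, 2, 5, 6, 7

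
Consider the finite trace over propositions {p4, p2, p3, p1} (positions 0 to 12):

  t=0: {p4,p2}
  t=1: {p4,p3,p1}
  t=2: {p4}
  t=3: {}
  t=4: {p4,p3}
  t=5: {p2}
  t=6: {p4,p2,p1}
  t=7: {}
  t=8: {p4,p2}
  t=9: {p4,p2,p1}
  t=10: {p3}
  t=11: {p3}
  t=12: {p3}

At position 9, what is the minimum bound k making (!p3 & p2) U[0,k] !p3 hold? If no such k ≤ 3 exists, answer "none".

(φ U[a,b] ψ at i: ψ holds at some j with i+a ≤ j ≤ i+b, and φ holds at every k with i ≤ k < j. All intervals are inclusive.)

0

Need earliest j ≥ 9 with !p3, and (!p3 & p2) at every k in [9,j-1].
  j=9: rhs holds (empty prefix). k = 0.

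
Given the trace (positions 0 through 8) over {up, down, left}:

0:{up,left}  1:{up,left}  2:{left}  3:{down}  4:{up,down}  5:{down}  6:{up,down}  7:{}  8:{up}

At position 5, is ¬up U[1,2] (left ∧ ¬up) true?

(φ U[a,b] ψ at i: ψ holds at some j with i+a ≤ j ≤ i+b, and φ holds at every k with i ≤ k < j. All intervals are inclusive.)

Need some j in [6,7] with (left ∧ ¬up), and ¬up at every k in [5,j-1].
  j=6: (left ∧ ¬up) false.
  j=7: (left ∧ ¬up) false.
No j in the window works → until fails.

Does not hold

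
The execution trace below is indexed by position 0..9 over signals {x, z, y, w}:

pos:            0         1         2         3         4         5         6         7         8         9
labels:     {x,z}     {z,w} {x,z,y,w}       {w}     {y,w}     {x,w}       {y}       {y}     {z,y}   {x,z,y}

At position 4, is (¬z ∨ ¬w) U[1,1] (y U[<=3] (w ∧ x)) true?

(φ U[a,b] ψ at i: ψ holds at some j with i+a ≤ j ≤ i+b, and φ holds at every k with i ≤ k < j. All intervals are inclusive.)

Holds

Need some j in [5,5] with (y U[<=3] (w ∧ x)), and (¬z ∨ ¬w) at every k in [4,j-1].
  j=5: (y U[<=3] (w ∧ x)) holds; (¬z ∨ ¬w) holds at every k in [4,4] → satisfied.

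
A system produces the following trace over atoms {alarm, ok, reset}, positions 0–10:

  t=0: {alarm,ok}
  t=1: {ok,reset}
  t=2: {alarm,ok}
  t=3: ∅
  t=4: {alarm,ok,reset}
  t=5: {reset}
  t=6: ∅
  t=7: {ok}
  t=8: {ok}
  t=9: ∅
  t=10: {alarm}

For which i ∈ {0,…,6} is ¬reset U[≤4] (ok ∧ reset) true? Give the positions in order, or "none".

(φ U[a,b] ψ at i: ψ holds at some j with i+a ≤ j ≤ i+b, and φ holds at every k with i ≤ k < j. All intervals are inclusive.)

Evaluate at each i in [0,6]:
  i=0: ✓ (rhs at j=1; lhs holds on [0,0])
  i=1: ✓ (rhs at j=1)
  i=2: ✓ (rhs at j=4; lhs holds on [2,3])
  i=3: ✓ (rhs at j=4; lhs holds on [3,3])
  i=4: ✓ (rhs at j=4)
  i=5: ✗ (no rhs in [5,9])
  i=6: ✗ (no rhs in [6,10])

0, 1, 2, 3, 4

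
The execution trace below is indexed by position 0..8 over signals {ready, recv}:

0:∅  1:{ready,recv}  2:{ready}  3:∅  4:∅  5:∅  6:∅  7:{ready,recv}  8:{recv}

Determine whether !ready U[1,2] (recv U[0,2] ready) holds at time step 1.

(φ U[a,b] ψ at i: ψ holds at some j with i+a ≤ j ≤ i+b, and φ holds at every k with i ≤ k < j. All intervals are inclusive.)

Need some j in [2,3] with (recv U[0,2] ready), and !ready at every k in [1,j-1].
  j=2: (recv U[0,2] ready) holds, but !ready fails at k=1 → not this j.
  j=3: (recv U[0,2] ready) — fails.
No j in the window works → until fails.

False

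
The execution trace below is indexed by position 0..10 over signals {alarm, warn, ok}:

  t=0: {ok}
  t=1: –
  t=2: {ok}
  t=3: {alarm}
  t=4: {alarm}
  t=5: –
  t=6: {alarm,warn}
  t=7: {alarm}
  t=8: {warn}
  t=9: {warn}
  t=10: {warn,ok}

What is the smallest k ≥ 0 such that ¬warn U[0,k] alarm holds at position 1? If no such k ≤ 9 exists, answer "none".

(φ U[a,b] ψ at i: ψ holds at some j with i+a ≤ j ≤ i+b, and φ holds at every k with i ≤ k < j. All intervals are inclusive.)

2

Need earliest j ≥ 1 with alarm, and ¬warn at every k in [1,j-1].
  j=1: rhs fails.
  j=2: rhs fails.
  j=3: rhs holds; lhs holds on [1,2]. k = 2.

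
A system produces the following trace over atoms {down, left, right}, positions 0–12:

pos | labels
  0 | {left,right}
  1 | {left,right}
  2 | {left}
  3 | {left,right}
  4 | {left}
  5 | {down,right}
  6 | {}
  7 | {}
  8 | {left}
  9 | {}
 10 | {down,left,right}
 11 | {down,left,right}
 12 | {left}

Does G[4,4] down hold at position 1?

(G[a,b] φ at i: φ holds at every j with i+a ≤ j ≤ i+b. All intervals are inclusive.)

Yes

Check down at every j in [5,5]:
  j=5: true
All positions satisfy it → formula holds.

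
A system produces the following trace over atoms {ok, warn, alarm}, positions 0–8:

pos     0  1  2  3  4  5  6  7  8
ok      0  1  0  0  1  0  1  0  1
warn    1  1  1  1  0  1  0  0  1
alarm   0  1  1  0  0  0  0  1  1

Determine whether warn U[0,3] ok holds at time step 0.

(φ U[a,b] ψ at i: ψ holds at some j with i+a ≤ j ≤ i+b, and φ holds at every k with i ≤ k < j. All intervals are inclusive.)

Holds

Need some j in [0,3] with ok, and warn at every k in [0,j-1].
  j=0: ok false.
  j=1: ok holds; warn holds at every k in [0,0] → satisfied.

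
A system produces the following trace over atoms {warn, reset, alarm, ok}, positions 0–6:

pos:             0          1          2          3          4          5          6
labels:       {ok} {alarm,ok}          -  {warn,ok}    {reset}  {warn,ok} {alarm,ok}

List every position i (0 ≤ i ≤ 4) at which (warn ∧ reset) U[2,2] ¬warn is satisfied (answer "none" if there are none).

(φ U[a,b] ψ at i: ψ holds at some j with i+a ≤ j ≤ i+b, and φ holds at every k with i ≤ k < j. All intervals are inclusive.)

Evaluate at each i in [0,4]:
  i=0: ✗ (lhs fails at k=0 before rhs at j=2)
  i=1: ✗ (no rhs in [3,3])
  i=2: ✗ (lhs fails at k=2 before rhs at j=4)
  i=3: ✗ (no rhs in [5,5])
  i=4: ✗ (lhs fails at k=4 before rhs at j=6)

none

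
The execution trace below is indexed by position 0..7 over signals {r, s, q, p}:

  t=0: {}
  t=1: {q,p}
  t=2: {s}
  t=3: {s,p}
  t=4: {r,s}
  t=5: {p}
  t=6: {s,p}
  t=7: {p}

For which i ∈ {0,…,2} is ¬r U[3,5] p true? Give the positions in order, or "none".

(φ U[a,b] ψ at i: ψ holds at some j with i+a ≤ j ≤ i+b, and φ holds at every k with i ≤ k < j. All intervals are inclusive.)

Evaluate at each i in [0,2]:
  i=0: ✓ (rhs at j=3; lhs holds on [0,2])
  i=1: ✗ (lhs fails at k=4 before rhs at j=5)
  i=2: ✗ (lhs fails at k=4 before rhs at j=5)

0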